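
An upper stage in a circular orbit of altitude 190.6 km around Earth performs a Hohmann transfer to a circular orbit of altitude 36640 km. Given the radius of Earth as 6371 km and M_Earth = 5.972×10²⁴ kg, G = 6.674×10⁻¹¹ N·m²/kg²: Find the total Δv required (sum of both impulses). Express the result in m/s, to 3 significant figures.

μ = GM = 6.674×10⁻¹¹ × 5.972×10²⁴ = 3.986×10¹⁴ m³/s².
r₁ = 6371 + 190.6 = 6561.6 km = 6.5616×10⁶ m.
r₂ = 6371 + 36640 = 43011 km = 4.3011×10⁷ m.
Transfer ellipse a_t = (r₁ + r₂)/2 = 2.479×10⁷ m.
At r₁: circular v_c1 = √(μ/r₁) = 7794 m/s; transfer-perigee v_p = √[μ(2/r₁ − 1/a_t)] = 10270 m/s.
Δv₁ = v_p − v_c1 = 2473 m/s.
At r₂: circular v_c2 = √(μ/r₂) = 3044 m/s; transfer-apogee v_a = √[μ(2/r₂ − 1/a_t)] = 1566 m/s.
Δv₂ = v_c2 − v_a = 1478 m/s.
Total Δv = Δv₁ + Δv₂ = 3951 m/s.

Δv_total ≈ 3950 m/s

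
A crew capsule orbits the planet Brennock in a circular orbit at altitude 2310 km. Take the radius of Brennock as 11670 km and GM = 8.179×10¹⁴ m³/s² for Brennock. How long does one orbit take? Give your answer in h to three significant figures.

T ≈ 3.19 h

r = 11670 + 2310 = 13980 km = 1.3980×10⁷ m.
Kepler's third law: T = 2π√(r³/μ) = 2π√((1.398×10⁷)³ / 8.179×10¹⁴).
r³/μ = 3.341×10⁶ s², so T = 2π × 1.828×10³ = 1.148×10⁴ s.
Converting: 1.148×10⁴ s ÷ 3600 = 3.190 h.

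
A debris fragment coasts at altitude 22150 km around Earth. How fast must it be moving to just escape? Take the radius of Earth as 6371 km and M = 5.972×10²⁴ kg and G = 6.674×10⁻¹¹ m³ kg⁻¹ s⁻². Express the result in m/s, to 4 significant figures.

μ = GM = 6.674×10⁻¹¹ × 5.972×10²⁴ = 3.986×10¹⁴ m³/s².
r = 6371 + 22150 = 28521 km = 2.8521×10⁷ m.
Escape speed v_esc = √(2μ/r) = √(2 × 3.986×10¹⁴ / 2.852×10⁷) = √(2.795×10⁷) = 5287 m/s.

v_esc ≈ 5287 m/s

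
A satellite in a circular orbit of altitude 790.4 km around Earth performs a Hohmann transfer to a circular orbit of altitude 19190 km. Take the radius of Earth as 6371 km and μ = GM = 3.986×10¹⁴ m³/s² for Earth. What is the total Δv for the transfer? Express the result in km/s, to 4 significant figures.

Δv_total ≈ 3.201 km/s

r₁ = 6371 + 790.4 = 7161.4 km = 7.1614×10⁶ m.
r₂ = 6371 + 19190 = 25561 km = 2.5561×10⁷ m.
Transfer ellipse a_t = (r₁ + r₂)/2 = 1.636×10⁷ m.
At r₁: circular v_c1 = √(μ/r₁) = 7461 m/s; transfer-perigee v_p = √[μ(2/r₁ − 1/a_t)] = 9325 m/s.
Δv₁ = v_p − v_c1 = 1865 m/s.
At r₂: circular v_c2 = √(μ/r₂) = 3949 m/s; transfer-apogee v_a = √[μ(2/r₂ − 1/a_t)] = 2613 m/s.
Δv₂ = v_c2 − v_a = 1336 m/s.
Total Δv = Δv₁ + Δv₂ = 3201 m/s = 3.201 km/s.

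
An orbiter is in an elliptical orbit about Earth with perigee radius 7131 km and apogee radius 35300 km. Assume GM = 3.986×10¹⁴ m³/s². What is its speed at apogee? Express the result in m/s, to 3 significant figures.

v ≈ 1950 m/s

Semi-major axis a = (r_p + r_a)/2 = 21216 km = 2.122×10⁷ m.
Vis-viva: v² = μ(2/r − 1/a) = 3.986×10¹⁴ × (5.666×10⁻⁸ − 4.714×10⁻⁸) = 3.795×10⁶ m²/s².
v = 1948 m/s.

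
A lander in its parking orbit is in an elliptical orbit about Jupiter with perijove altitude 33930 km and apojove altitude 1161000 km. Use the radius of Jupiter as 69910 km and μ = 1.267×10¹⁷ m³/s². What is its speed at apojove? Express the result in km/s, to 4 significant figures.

r_p = 69910 + 33930 = 103840 km = 1.0384×10⁸ m.
r_a = 69910 + 1161000 = 1230900 km = 1.2309×10⁹ m.
Semi-major axis a = (r_p + r_a)/2 = 6.6738×10⁵ km = 6.674×10⁸ m.
Vis-viva: v² = μ(2/r − 1/a) = 1.267×10¹⁷ × (1.625×10⁻⁹ − 1.498×10⁻⁹) = 1.602×10⁷ m²/s².
v = 4002 m/s = 4.002 km/s.

v ≈ 4.002 km/s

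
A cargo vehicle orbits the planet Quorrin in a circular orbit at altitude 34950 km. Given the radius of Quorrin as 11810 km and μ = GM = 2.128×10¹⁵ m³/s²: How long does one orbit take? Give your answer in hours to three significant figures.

r = 11810 + 34950 = 46760 km = 4.6760×10⁷ m.
Kepler's third law: T = 2π√(r³/μ) = 2π√((4.676×10⁷)³ / 2.128×10¹⁵).
r³/μ = 4.805×10⁷ s², so T = 2π × 6.931×10³ = 4.355×10⁴ s.
Converting: 4.355×10⁴ s ÷ 3600 = 12.10 hours.

T ≈ 12.1 hours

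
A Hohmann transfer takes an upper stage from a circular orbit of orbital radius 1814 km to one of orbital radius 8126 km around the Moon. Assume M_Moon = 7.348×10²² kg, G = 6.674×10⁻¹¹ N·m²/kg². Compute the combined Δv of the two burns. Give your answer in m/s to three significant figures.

μ = GM = 6.674×10⁻¹¹ × 7.348×10²² = 4.904×10¹² m³/s².
r₁ = 1814 km = 1.814×10⁶ m.
r₂ = 8126 km = 8.126×10⁶ m.
Transfer ellipse a_t = (r₁ + r₂)/2 = 4.970×10⁶ m.
At r₁: circular v_c1 = √(μ/r₁) = 1644 m/s; transfer-perilune v_p = √[μ(2/r₁ − 1/a_t)] = 2102 m/s.
Δv₁ = v_p − v_c1 = 458.2 m/s.
At r₂: circular v_c2 = √(μ/r₂) = 776.9 m/s; transfer-apolune v_a = √[μ(2/r₂ − 1/a_t)] = 469.3 m/s.
Δv₂ = v_c2 − v_a = 307.5 m/s.
Total Δv = Δv₁ + Δv₂ = 765.7 m/s.

Δv_total ≈ 766 m/s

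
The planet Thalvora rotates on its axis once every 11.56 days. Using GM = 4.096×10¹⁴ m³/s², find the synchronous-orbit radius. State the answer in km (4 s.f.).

r_sync ≈ 2.179×10⁵ km

T = 11.56 days = 9.988×10⁵ s.
A synchronous orbit has period T, so by Kepler's third law a = (μT²/4π²)^(1/3).
μT²/4π² = 4.096×10¹⁴ × (9.988×10⁵)² / 39.48 = 1.035×10²⁵ m³.
a = 2.179×10⁸ m = 2.1793×10⁵ km.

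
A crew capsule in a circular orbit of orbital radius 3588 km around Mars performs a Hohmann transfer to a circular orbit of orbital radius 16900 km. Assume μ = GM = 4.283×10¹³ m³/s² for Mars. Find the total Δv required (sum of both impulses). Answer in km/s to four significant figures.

Δv_total ≈ 1.632 km/s

r₁ = 3588 km = 3.588×10⁶ m.
r₂ = 16900 km = 1.690×10⁷ m.
Transfer ellipse a_t = (r₁ + r₂)/2 = 1.024×10⁷ m.
At r₁: circular v_c1 = √(μ/r₁) = 3455 m/s; transfer-periapsis v_p = √[μ(2/r₁ − 1/a_t)] = 4438 m/s.
Δv₁ = v_p − v_c1 = 982.7 m/s.
At r₂: circular v_c2 = √(μ/r₂) = 1592 m/s; transfer-apoapsis v_a = √[μ(2/r₂ − 1/a_t)] = 942.2 m/s.
Δv₂ = v_c2 − v_a = 649.8 m/s.
Total Δv = Δv₁ + Δv₂ = 1632 m/s = 1.632 km/s.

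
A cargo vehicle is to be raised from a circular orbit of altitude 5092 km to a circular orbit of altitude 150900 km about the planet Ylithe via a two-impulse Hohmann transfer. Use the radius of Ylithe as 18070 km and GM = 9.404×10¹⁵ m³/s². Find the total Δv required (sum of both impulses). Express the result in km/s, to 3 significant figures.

r₁ = 18070 + 5092 = 23162 km = 2.3162×10⁷ m.
r₂ = 18070 + 150900 = 168970 km = 1.6897×10⁸ m.
Transfer ellipse a_t = (r₁ + r₂)/2 = 9.607×10⁷ m.
At r₁: circular v_c1 = √(μ/r₁) = 20150 m/s; transfer-periapsis v_p = √[μ(2/r₁ − 1/a_t)] = 26720 m/s.
Δv₁ = v_p − v_c1 = 6573 m/s.
At r₂: circular v_c2 = √(μ/r₂) = 7460 m/s; transfer-apoapsis v_a = √[μ(2/r₂ − 1/a_t)] = 3663 m/s.
Δv₂ = v_c2 − v_a = 3797 m/s.
Total Δv = Δv₁ + Δv₂ = 10370 m/s = 10.37 km/s.

Δv_total ≈ 10.4 km/s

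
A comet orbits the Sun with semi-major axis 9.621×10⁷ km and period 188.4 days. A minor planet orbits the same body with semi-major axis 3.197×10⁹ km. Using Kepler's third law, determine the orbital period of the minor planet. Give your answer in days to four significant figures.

Kepler's third law: T² ∝ a³, so T₂ = T₁ (a₂/a₁)^(3/2).
a₂/a₁ = 33.23, (a₂/a₁)^(3/2) = 191.6.
T₂ = 188.4 × 191.6 = 36090 days.

T₂ ≈ 36090 days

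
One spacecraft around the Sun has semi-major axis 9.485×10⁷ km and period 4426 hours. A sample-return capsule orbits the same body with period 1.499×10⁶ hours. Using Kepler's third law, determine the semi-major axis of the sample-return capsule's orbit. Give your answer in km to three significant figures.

a₂ ≈ 4.61×10⁹ km

Kepler's third law: a³ ∝ T², so a₂ = a₁ (T₂/T₁)^(2/3).
T₂/T₁ = 338.7, (T₂/T₁)^(2/3) = 48.59.
a₂ = 9.485×10⁷ × 48.59 = 4.609×10⁹ km.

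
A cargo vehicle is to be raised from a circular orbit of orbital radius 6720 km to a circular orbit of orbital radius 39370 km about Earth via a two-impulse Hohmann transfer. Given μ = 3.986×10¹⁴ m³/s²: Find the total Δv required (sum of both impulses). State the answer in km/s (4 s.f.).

r₁ = 6720 km = 6.720×10⁶ m.
r₂ = 39370 km = 3.937×10⁷ m.
Transfer ellipse a_t = (r₁ + r₂)/2 = 2.304×10⁷ m.
At r₁: circular v_c1 = √(μ/r₁) = 7702 m/s; transfer-perigee v_p = √[μ(2/r₁ − 1/a_t)] = 10070 m/s.
Δv₁ = v_p − v_c1 = 2365 m/s.
At r₂: circular v_c2 = √(μ/r₂) = 3182 m/s; transfer-apogee v_a = √[μ(2/r₂ − 1/a_t)] = 1718 m/s.
Δv₂ = v_c2 − v_a = 1464 m/s.
Total Δv = Δv₁ + Δv₂ = 3829 m/s = 3.829 km/s.

Δv_total ≈ 3.829 km/s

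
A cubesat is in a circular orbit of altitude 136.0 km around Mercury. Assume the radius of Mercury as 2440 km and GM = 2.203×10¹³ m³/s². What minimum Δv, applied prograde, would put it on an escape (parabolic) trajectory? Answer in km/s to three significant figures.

r = 2440 + 136.0 = 2576.0 km = 2.5760×10⁶ m.
Circular speed v_c = √(μ/r) = 2924 m/s.
Escape speed v_esc = √(2μ/r) = √2 × v_c = 4136 m/s.
Δv = v_esc − v_c = 1211 m/s = 1.211 km/s.

Δv ≈ 1.21 km/s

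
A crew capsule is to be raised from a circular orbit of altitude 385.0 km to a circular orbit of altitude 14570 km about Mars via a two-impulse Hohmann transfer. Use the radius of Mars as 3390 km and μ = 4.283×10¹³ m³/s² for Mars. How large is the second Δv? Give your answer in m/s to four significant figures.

Δv ≈ 634.1 m/s

r₁ = 3390 + 385.0 = 3775.0 km = 3.7750×10⁶ m.
r₂ = 3390 + 14570 = 17960 km = 1.7960×10⁷ m.
Transfer ellipse a_t = (r₁ + r₂)/2 = 1.087×10⁷ m.
At r₁: circular v_c1 = √(μ/r₁) = 3368 m/s; transfer-periapsis v_p = √[μ(2/r₁ − 1/a_t)] = 4330 m/s.
At r₂: circular v_c2 = √(μ/r₂) = 1544 m/s; transfer-apoapsis v_a = √[μ(2/r₂ − 1/a_t)] = 910.2 m/s.
Δv₂ = v_c2 − v_a = 634.1 m/s.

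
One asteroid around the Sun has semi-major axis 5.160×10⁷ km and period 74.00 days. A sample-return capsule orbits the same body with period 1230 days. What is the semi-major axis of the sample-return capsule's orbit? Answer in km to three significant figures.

Kepler's third law: a³ ∝ T², so a₂ = a₁ (T₂/T₁)^(2/3).
T₂/T₁ = 16.62, (T₂/T₁)^(2/3) = 6.513.
a₂ = 5.160×10⁷ × 6.513 = 3.361×10⁸ km.

a₂ ≈ 3.36×10⁸ km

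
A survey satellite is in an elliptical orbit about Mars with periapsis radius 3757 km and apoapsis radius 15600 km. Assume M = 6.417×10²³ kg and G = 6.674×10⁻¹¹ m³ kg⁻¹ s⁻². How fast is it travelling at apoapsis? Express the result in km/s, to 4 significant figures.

μ = GM = 6.674×10⁻¹¹ × 6.417×10²³ = 4.283×10¹³ m³/s².
Semi-major axis a = (r_p + r_a)/2 = 9678.5 km = 9.678×10⁶ m.
Vis-viva: v² = μ(2/r − 1/a) = 4.283×10¹³ × (1.282×10⁻⁷ − 1.033×10⁻⁷) = 1.066×10⁶ m²/s².
v = 1032 m/s = 1.032 km/s.

v ≈ 1.032 km/s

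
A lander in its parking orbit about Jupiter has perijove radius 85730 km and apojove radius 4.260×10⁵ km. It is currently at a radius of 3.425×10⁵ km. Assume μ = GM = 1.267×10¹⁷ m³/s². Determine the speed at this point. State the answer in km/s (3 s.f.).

Semi-major axis a = (r_p + r_a)/2 = 2.5586×10⁵ km = 2.559×10⁸ m.
Vis-viva: v² = μ(2/r − 1/a) = 1.267×10¹⁷ × (5.839×10⁻⁹ − 3.908×10⁻⁹) = 2.447×10⁸ m²/s².
v = 15640 m/s = 15.64 km/s.

v ≈ 15.6 km/s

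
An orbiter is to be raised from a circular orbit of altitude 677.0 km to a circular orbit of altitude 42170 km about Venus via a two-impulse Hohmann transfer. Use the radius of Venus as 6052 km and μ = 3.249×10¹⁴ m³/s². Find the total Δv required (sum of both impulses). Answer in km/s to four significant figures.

r₁ = 6052 + 677.0 = 6729.0 km = 6.7290×10⁶ m.
r₂ = 6052 + 42170 = 48222 km = 4.8222×10⁷ m.
Transfer ellipse a_t = (r₁ + r₂)/2 = 2.748×10⁷ m.
At r₁: circular v_c1 = √(μ/r₁) = 6949 m/s; transfer-periapsis v_p = √[μ(2/r₁ − 1/a_t)] = 9206 m/s.
Δv₁ = v_p − v_c1 = 2257 m/s.
At r₂: circular v_c2 = √(μ/r₂) = 2596 m/s; transfer-apoapsis v_a = √[μ(2/r₂ − 1/a_t)] = 1285 m/s.
Δv₂ = v_c2 − v_a = 1311 m/s.
Total Δv = Δv₁ + Δv₂ = 3568 m/s = 3.568 km/s.

Δv_total ≈ 3.568 km/s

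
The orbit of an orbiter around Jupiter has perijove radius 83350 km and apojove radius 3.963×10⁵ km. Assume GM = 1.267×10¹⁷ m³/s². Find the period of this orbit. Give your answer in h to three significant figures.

Semi-major axis a = (r_p + r_a)/2 = (83350 + 3.9630×10⁵)/2 = 2.3982×10⁵ km = 2.398×10⁸ m.
By Kepler's third law T = 2π√(a³/μ) = 2π × 1.043×10⁴ = 6.556×10⁴ s.
= 18.21 h.

T ≈ 18.2 h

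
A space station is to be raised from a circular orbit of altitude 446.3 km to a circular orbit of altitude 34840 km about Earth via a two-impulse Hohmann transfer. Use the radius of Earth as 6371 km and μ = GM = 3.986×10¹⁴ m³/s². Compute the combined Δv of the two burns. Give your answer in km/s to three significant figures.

Δv_total ≈ 3.82 km/s

r₁ = 6371 + 446.3 = 6817.3 km = 6.8173×10⁶ m.
r₂ = 6371 + 34840 = 41211 km = 4.1211×10⁷ m.
Transfer ellipse a_t = (r₁ + r₂)/2 = 2.401×10⁷ m.
At r₁: circular v_c1 = √(μ/r₁) = 7646 m/s; transfer-perigee v_p = √[μ(2/r₁ − 1/a_t)] = 10020 m/s.
Δv₁ = v_p − v_c1 = 2370 m/s.
At r₂: circular v_c2 = √(μ/r₂) = 3110 m/s; transfer-apogee v_a = √[μ(2/r₂ − 1/a_t)] = 1657 m/s.
Δv₂ = v_c2 − v_a = 1453 m/s.
Total Δv = Δv₁ + Δv₂ = 3823 m/s = 3.823 km/s.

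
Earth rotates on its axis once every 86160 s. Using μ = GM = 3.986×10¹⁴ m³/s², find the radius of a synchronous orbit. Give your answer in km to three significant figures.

A synchronous orbit has period T, so by Kepler's third law a = (μT²/4π²)^(1/3).
μT²/4π² = 3.986×10¹⁴ × (8.616×10⁴)² / 39.48 = 7.495×10²² m³.
a = 4.216×10⁷ m = 42163 km.

r_sync ≈ 42200 km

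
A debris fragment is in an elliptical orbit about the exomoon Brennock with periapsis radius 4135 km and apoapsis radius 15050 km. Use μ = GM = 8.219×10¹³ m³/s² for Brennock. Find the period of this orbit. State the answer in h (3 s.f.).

Semi-major axis a = (r_p + r_a)/2 = (4135.0 + 15050)/2 = 9592.5 km = 9.592×10⁶ m.
By Kepler's third law T = 2π√(a³/μ) = 2π × 3.277×10³ = 2.059×10⁴ s.
= 5.720 h.

T ≈ 5.72 h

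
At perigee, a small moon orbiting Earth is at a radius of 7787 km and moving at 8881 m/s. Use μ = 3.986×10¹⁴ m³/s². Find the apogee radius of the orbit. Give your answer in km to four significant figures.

apogee radius ≈ 26130 km

r_p = 7.787×10⁶ m.
Specific energy ε = v²/2 − μ/r = -1.175×10⁷ J/kg, so a = −μ/(2ε) = 1.696×10⁷ m.
The apsides satisfy r_p + r_a = 2a, so the apogee radius is 2a − r_p = 2.613×10⁷ m = 26131 km.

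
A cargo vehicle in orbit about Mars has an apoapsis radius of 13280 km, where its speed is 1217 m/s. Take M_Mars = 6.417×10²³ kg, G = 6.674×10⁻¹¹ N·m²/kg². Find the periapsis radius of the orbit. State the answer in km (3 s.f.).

periapsis radius ≈ 3960 km

μ = GM = 6.674×10⁻¹¹ × 6.417×10²³ = 4.283×10¹³ m³/s².
r_a = 1.328×10⁷ m.
Specific energy ε = v²/2 − μ/r = -2.484×10⁶ J/kg, so a = −μ/(2ε) = 8.619×10⁶ m.
The apsides satisfy r_p + r_a = 2a, so the periapsis radius is 2a − r_a = 3.958×10⁶ m = 3958.5 km.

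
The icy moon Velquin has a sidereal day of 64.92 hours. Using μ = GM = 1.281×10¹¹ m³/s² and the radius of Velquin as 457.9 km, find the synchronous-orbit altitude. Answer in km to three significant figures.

T = 64.92 hours = 2.337×10⁵ s.
A synchronous orbit has period T, so by Kepler's third law a = (μT²/4π²)^(1/3).
μT²/4π² = 1.281×10¹¹ × (2.337×10⁵)² / 39.48 = 1.772×10²⁰ m³.
a = 5.617×10⁶ m = 5617.2 km.
Altitude h = a − R = 5617.2 − 457.9 = 5159.3 km.

h_sync ≈ 5160 km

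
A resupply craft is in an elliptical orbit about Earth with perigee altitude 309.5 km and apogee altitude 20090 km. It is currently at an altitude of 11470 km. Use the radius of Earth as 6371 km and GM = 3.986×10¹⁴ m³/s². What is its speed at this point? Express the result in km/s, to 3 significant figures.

r_p = 6371 + 309.5 = 6680.5 km = 6.6805×10⁶ m.
r_a = 6371 + 20090 = 26461 km = 2.6461×10⁷ m.
r = 6371 + 11470 = 17841 km = 1.784×10⁷ m.
Semi-major axis a = (r_p + r_a)/2 = 16571 km = 1.657×10⁷ m.
Vis-viva: v² = μ(2/r − 1/a) = 3.986×10¹⁴ × (1.121×10⁻⁷ − 6.035×10⁻⁸) = 2.063×10⁷ m²/s².
v = 4542 m/s = 4.542 km/s.

v ≈ 4.54 km/s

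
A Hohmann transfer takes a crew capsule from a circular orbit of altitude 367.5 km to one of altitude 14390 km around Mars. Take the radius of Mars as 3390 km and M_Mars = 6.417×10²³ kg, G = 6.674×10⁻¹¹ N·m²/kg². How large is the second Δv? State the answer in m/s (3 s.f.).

Δv ≈ 635 m/s

μ = GM = 6.674×10⁻¹¹ × 6.417×10²³ = 4.283×10¹³ m³/s².
r₁ = 3390 + 367.5 = 3757.5 km = 3.7575×10⁶ m.
r₂ = 3390 + 14390 = 17780 km = 1.7780×10⁷ m.
Transfer ellipse a_t = (r₁ + r₂)/2 = 1.077×10⁷ m.
At r₁: circular v_c1 = √(μ/r₁) = 3376 m/s; transfer-periapsis v_p = √[μ(2/r₁ − 1/a_t)] = 4338 m/s.
At r₂: circular v_c2 = √(μ/r₂) = 1552 m/s; transfer-apoapsis v_a = √[μ(2/r₂ − 1/a_t)] = 916.8 m/s.
Δv₂ = v_c2 − v_a = 635.2 m/s.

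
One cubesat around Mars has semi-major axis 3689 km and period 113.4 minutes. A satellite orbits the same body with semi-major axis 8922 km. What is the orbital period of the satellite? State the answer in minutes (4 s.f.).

Kepler's third law: T² ∝ a³, so T₂ = T₁ (a₂/a₁)^(3/2).
a₂/a₁ = 2.419, (a₂/a₁)^(3/2) = 3.761.
T₂ = 113.4 × 3.761 = 426.5 minutes.

T₂ ≈ 426.5 minutes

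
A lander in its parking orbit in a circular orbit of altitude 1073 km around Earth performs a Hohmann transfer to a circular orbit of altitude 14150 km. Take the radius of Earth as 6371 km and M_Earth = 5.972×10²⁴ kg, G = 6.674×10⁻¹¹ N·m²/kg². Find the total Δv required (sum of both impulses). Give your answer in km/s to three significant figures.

μ = GM = 6.674×10⁻¹¹ × 5.972×10²⁴ = 3.986×10¹⁴ m³/s².
r₁ = 6371 + 1073 = 7444.0 km = 7.4440×10⁶ m.
r₂ = 6371 + 14150 = 20521 km = 2.0521×10⁷ m.
Transfer ellipse a_t = (r₁ + r₂)/2 = 1.398×10⁷ m.
At r₁: circular v_c1 = √(μ/r₁) = 7317 m/s; transfer-perigee v_p = √[μ(2/r₁ − 1/a_t)] = 8865 m/s.
Δv₁ = v_p − v_c1 = 1547 m/s.
At r₂: circular v_c2 = √(μ/r₂) = 4407 m/s; transfer-apogee v_a = √[μ(2/r₂ − 1/a_t)] = 3216 m/s.
Δv₂ = v_c2 − v_a = 1191 m/s.
Total Δv = Δv₁ + Δv₂ = 2739 m/s = 2.739 km/s.

Δv_total ≈ 2.74 km/s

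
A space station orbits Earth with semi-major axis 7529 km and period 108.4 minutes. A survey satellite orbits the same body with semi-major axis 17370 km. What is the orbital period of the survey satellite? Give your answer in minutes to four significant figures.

T₂ ≈ 379.9 minutes

Kepler's third law: T² ∝ a³, so T₂ = T₁ (a₂/a₁)^(3/2).
a₂/a₁ = 2.307, (a₂/a₁)^(3/2) = 3.504.
T₂ = 108.4 × 3.504 = 379.9 minutes.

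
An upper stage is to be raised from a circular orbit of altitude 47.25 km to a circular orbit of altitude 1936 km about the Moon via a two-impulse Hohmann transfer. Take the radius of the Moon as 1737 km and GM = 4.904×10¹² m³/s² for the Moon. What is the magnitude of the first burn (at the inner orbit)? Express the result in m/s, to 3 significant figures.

r₁ = 1737 + 47.25 = 1784.2 km = 1.7842×10⁶ m.
r₂ = 1737 + 1936 = 3673.0 km = 3.6730×10⁶ m.
Transfer ellipse a_t = (r₁ + r₂)/2 = 2.729×10⁶ m.
At r₁: circular v_c1 = √(μ/r₁) = 1658 m/s; transfer-perilune v_p = √[μ(2/r₁ − 1/a_t)] = 1923 m/s.
Δv₁ = v_p − v_c1 = 265.6 m/s.

Δv ≈ 266 m/s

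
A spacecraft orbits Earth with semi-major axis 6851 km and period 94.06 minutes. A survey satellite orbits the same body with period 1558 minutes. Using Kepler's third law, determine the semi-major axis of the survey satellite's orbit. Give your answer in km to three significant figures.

Kepler's third law: a³ ∝ T², so a₂ = a₁ (T₂/T₁)^(2/3).
T₂/T₁ = 16.56, (T₂/T₁)^(2/3) = 6.498.
a₂ = 6851 × 6.498 = 44520 km.

a₂ ≈ 44500 km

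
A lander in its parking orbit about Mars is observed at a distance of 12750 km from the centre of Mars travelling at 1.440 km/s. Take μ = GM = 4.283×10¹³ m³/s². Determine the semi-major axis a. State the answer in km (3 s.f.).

r = 1.275×10⁷ m.
Specific orbital energy ε = v²/2 − μ/r = (1440)²/2 − 4.283×10¹³/1.275×10⁷ = -2.322×10⁶ J/kg.
Since ε = −μ/(2a), a = −μ/(2ε) = 9.221×10⁶ m = 9221.0 km.

a ≈ 9220 km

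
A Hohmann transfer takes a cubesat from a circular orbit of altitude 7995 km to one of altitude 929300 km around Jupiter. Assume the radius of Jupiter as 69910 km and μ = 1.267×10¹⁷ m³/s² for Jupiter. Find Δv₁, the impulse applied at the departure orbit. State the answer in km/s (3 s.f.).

Δv ≈ 14.6 km/s

r₁ = 69910 + 7995 = 77905 km = 7.7905×10⁷ m.
r₂ = 69910 + 929300 = 999210 km = 9.9921×10⁸ m.
Transfer ellipse a_t = (r₁ + r₂)/2 = 5.386×10⁸ m.
At r₁: circular v_c1 = √(μ/r₁) = 40330 m/s; transfer-perijove v_p = √[μ(2/r₁ − 1/a_t)] = 54930 m/s.
Δv₁ = v_p − v_c1 = 14600 m/s.
= 14.60 km/s.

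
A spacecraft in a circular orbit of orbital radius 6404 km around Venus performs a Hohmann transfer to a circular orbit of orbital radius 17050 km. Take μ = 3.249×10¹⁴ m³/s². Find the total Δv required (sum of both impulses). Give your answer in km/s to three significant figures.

Δv_total ≈ 2.61 km/s

r₁ = 6404 km = 6.404×10⁶ m.
r₂ = 17050 km = 1.705×10⁷ m.
Transfer ellipse a_t = (r₁ + r₂)/2 = 1.173×10⁷ m.
At r₁: circular v_c1 = √(μ/r₁) = 7123 m/s; transfer-periapsis v_p = √[μ(2/r₁ − 1/a_t)] = 8589 m/s.
Δv₁ = v_p − v_c1 = 1466 m/s.
At r₂: circular v_c2 = √(μ/r₂) = 4365 m/s; transfer-apoapsis v_a = √[μ(2/r₂ − 1/a_t)] = 3226 m/s.
Δv₂ = v_c2 − v_a = 1139 m/s.
Total Δv = Δv₁ + Δv₂ = 2605 m/s = 2.605 km/s.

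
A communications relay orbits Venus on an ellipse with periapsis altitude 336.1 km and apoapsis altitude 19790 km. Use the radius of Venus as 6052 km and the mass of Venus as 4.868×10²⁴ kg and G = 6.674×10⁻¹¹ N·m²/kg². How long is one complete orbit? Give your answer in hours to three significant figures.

μ = GM = 6.674×10⁻¹¹ × 4.868×10²⁴ = 3.249×10¹⁴ m³/s².
r_p = 6052 + 336.1 = 6388.1 km = 6.3881×10⁶ m.
r_a = 6052 + 19790 = 25842 km = 2.5842×10⁷ m.
Semi-major axis a = (r_p + r_a)/2 = (6388.1 + 25842)/2 = 16115 km = 1.612×10⁷ m.
By Kepler's third law T = 2π√(a³/μ) = 2π × 3.589×10³ = 2.255×10⁴ s.
= 6.264 hours.

T ≈ 6.26 hours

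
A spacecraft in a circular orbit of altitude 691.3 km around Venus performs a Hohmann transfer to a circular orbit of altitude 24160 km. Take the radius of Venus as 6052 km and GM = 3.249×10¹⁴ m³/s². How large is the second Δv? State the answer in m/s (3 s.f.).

r₁ = 6052 + 691.3 = 6743.3 km = 6.7433×10⁶ m.
r₂ = 6052 + 24160 = 30212 km = 3.0212×10⁷ m.
Transfer ellipse a_t = (r₁ + r₂)/2 = 1.848×10⁷ m.
At r₁: circular v_c1 = √(μ/r₁) = 6941 m/s; transfer-periapsis v_p = √[μ(2/r₁ − 1/a_t)] = 8876 m/s.
At r₂: circular v_c2 = √(μ/r₂) = 3279 m/s; transfer-apoapsis v_a = √[μ(2/r₂ − 1/a_t)] = 1981 m/s.
Δv₂ = v_c2 − v_a = 1298 m/s.

Δv ≈ 1300 m/s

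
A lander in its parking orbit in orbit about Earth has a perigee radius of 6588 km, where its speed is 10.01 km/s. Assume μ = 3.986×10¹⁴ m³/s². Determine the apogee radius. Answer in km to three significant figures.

r_p = 6.588×10⁶ m.
Specific energy ε = v²/2 − μ/r = -1.040×10⁷ J/kg, so a = −μ/(2ε) = 1.916×10⁷ m.
The apsides satisfy r_p + r_a = 2a, so the apogee radius is 2a − r_p = 3.172×10⁷ m = 31725 km.

apogee radius ≈ 31700 km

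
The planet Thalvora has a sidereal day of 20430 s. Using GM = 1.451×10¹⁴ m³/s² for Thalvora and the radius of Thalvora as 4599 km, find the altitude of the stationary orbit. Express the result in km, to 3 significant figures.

A synchronous orbit has period T, so by Kepler's third law a = (μT²/4π²)^(1/3).
μT²/4π² = 1.451×10¹⁴ × (2.043×10⁴)² / 39.48 = 1.534×10²¹ m³.
a = 1.153×10⁷ m = 11533 km.
Altitude h = a − R = 11533 − 4599 = 6934.2 km.

h_sync ≈ 6930 km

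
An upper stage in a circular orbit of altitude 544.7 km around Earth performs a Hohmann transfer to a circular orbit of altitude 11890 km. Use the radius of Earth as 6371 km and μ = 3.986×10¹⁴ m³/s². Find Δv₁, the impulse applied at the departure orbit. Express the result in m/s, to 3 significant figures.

Δv ≈ 1550 m/s

r₁ = 6371 + 544.7 = 6915.7 km = 6.9157×10⁶ m.
r₂ = 6371 + 11890 = 18261 km = 1.8261×10⁷ m.
Transfer ellipse a_t = (r₁ + r₂)/2 = 1.259×10⁷ m.
At r₁: circular v_c1 = √(μ/r₁) = 7592 m/s; transfer-perigee v_p = √[μ(2/r₁ − 1/a_t)] = 9144 m/s.
Δv₁ = v_p − v_c1 = 1552 m/s.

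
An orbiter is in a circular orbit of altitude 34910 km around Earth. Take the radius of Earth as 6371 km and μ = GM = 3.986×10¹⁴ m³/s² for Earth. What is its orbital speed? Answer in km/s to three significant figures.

r = 6371 + 34910 = 41281 km = 4.1281×10⁷ m.
For a circular orbit v = √(μ/r) = √(3.986×10¹⁴ / 4.128×10⁷) = √(9.656×10⁶) = 3107 m/s.
That is 3.107 km/s.

v ≈ 3.11 km/s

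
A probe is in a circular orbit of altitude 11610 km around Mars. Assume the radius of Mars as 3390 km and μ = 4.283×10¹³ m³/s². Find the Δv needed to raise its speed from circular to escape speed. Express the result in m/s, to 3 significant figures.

r = 3390 + 11610 = 15000 km = 1.5000×10⁷ m.
Circular speed v_c = √(μ/r) = 1690 m/s.
Escape speed v_esc = √(2μ/r) = √2 × v_c = 2390 m/s.
Δv = v_esc − v_c = 699.9 m/s.

Δv ≈ 700 m/s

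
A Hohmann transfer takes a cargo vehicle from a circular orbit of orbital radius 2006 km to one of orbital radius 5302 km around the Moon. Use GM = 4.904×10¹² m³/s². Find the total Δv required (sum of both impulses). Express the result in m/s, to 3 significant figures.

r₁ = 2006 km = 2.006×10⁶ m.
r₂ = 5302 km = 5.302×10⁶ m.
Transfer ellipse a_t = (r₁ + r₂)/2 = 3.654×10⁶ m.
At r₁: circular v_c1 = √(μ/r₁) = 1564 m/s; transfer-perilune v_p = √[μ(2/r₁ − 1/a_t)] = 1883 m/s.
Δv₁ = v_p − v_c1 = 319.9 m/s.
At r₂: circular v_c2 = √(μ/r₂) = 961.7 m/s; transfer-apolune v_a = √[μ(2/r₂ − 1/a_t)] = 712.6 m/s.
Δv₂ = v_c2 − v_a = 249.2 m/s.
Total Δv = Δv₁ + Δv₂ = 569.0 m/s.

Δv_total ≈ 569 m/s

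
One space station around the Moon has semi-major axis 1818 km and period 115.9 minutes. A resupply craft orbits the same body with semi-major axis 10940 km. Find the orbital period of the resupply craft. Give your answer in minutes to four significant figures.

T₂ ≈ 1711 minutes

Kepler's third law: T² ∝ a³, so T₂ = T₁ (a₂/a₁)^(3/2).
a₂/a₁ = 6.018, (a₂/a₁)^(3/2) = 14.76.
T₂ = 115.9 × 14.76 = 1711 minutes.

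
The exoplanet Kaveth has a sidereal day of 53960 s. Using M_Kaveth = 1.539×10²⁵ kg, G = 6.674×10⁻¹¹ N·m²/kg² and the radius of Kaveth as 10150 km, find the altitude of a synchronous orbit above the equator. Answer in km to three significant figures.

h_sync ≈ 32200 km

μ = GM = 6.674×10⁻¹¹ × 1.539×10²⁵ = 1.027×10¹⁵ m³/s².
A synchronous orbit has period T, so by Kepler's third law a = (μT²/4π²)^(1/3).
μT²/4π² = 1.027×10¹⁵ × (5.396×10⁴)² / 39.48 = 7.575×10²² m³.
a = 4.231×10⁷ m = 42313 km.
Altitude h = a − R = 42313 − 10150 = 32163 km.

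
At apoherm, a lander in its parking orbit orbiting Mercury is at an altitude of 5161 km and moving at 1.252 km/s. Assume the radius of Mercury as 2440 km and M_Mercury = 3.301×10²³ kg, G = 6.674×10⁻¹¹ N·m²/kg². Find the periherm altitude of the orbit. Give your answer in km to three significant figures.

μ = GM = 6.674×10⁻¹¹ × 3.301×10²³ = 2.203×10¹³ m³/s².
r_a = 2440 + 5161 = 7601.0 km = 7.601×10⁶ m.
Specific energy ε = v²/2 − μ/r = -2.115×10⁶ J/kg, so a = −μ/(2ε) = 5.209×10⁶ m.
The apsides satisfy r_p + r_a = 2a, so the periherm radius is 2a − r_a = 2.817×10⁶ m = 2817.1 km.
Periherm altitude = 2817.1 − 2440 = 377.13 km.

periherm altitude ≈ 377 km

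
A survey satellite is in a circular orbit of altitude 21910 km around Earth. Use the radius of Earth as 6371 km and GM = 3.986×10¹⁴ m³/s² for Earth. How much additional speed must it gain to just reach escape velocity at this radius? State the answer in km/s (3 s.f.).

r = 6371 + 21910 = 28281 km = 2.8281×10⁷ m.
Circular speed v_c = √(μ/r) = 3754 m/s.
Escape speed v_esc = √(2μ/r) = √2 × v_c = 5309 m/s.
Δv = v_esc − v_c = 1555 m/s = 1.555 km/s.

Δv ≈ 1.56 km/s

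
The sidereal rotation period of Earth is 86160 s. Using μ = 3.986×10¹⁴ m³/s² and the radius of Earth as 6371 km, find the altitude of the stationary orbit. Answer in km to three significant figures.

h_sync ≈ 35800 km

A synchronous orbit has period T, so by Kepler's third law a = (μT²/4π²)^(1/3).
μT²/4π² = 3.986×10¹⁴ × (8.616×10⁴)² / 39.48 = 7.495×10²² m³.
a = 4.216×10⁷ m = 42163 km.
Altitude h = a − R = 42163 − 6371 = 35792 km.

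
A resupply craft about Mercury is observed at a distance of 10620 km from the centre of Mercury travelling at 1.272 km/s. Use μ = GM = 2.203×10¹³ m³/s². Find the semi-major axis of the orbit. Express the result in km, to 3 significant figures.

r = 1.062×10⁷ m.
Specific orbital energy ε = v²/2 − μ/r = (1272)²/2 − 2.203×10¹³/1.062×10⁷ = -1.265×10⁶ J/kg.
Since ε = −μ/(2a), a = −μ/(2ε) = 8.705×10⁶ m = 8704.8 km.

a ≈ 8700 km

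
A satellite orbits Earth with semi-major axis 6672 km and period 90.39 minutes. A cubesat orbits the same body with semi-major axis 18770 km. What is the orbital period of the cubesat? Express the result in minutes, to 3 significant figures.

Kepler's third law: T² ∝ a³, so T₂ = T₁ (a₂/a₁)^(3/2).
a₂/a₁ = 2.813, (a₂/a₁)^(3/2) = 4.719.
T₂ = 90.39 × 4.719 = 426.5 minutes.

T₂ ≈ 427 minutes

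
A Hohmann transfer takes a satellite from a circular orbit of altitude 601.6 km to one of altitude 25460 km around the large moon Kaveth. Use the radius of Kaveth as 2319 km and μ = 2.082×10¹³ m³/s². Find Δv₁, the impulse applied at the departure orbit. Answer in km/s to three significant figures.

Δv ≈ 0.922 km/s

r₁ = 2319 + 601.6 = 2920.6 km = 2.9206×10⁶ m.
r₂ = 2319 + 25460 = 27779 km = 2.7779×10⁷ m.
Transfer ellipse a_t = (r₁ + r₂)/2 = 1.535×10⁷ m.
At r₁: circular v_c1 = √(μ/r₁) = 2670 m/s; transfer-periapsis v_p = √[μ(2/r₁ − 1/a_t)] = 3592 m/s.
Δv₁ = v_p − v_c1 = 921.8 m/s.
= 0.9218 km/s.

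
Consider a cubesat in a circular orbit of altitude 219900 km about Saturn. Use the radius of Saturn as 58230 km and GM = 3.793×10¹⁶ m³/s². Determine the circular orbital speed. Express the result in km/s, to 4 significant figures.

r = 58230 + 219900 = 278130 km = 2.7813×10⁸ m.
For a circular orbit v = √(μ/r) = √(3.793×10¹⁶ / 2.781×10⁸) = √(1.364×10⁸) = 11680 m/s.
That is 11.68 km/s.

v ≈ 11.68 km/s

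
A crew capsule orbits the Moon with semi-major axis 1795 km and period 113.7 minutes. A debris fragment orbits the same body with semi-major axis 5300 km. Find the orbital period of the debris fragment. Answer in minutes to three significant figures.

T₂ ≈ 577 minutes

Kepler's third law: T² ∝ a³, so T₂ = T₁ (a₂/a₁)^(3/2).
a₂/a₁ = 2.953, (a₂/a₁)^(3/2) = 5.074.
T₂ = 113.7 × 5.074 = 576.9 minutes.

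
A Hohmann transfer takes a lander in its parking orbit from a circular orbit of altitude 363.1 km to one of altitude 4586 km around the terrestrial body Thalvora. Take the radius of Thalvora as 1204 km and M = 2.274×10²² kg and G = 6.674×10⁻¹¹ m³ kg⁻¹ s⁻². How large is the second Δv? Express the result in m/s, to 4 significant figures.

Δv ≈ 177.8 m/s

μ = GM = 6.674×10⁻¹¹ × 2.274×10²² = 1.518×10¹² m³/s².
r₁ = 1204 + 363.1 = 1567.1 km = 1.5671×10⁶ m.
r₂ = 1204 + 4586 = 5790.0 km = 5.7900×10⁶ m.
Transfer ellipse a_t = (r₁ + r₂)/2 = 3.679×10⁶ m.
At r₁: circular v_c1 = √(μ/r₁) = 984.1 m/s; transfer-periapsis v_p = √[μ(2/r₁ − 1/a_t)] = 1235 m/s.
At r₂: circular v_c2 = √(μ/r₂) = 512.0 m/s; transfer-apoapsis v_a = √[μ(2/r₂ − 1/a_t)] = 334.2 m/s.
Δv₂ = v_c2 − v_a = 177.8 m/s.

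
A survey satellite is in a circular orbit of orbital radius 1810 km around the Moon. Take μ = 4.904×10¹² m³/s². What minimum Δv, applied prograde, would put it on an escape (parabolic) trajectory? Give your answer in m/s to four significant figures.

Δv ≈ 681.8 m/s

r = 1810 km = 1.810×10⁶ m.
Circular speed v_c = √(μ/r) = 1646 m/s.
Escape speed v_esc = √(2μ/r) = √2 × v_c = 2328 m/s.
Δv = v_esc − v_c = 681.8 m/s.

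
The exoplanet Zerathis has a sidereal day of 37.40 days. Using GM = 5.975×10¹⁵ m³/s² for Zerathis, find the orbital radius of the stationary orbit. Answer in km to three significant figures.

T = 37.40 days = 3.231×10⁶ s.
A synchronous orbit has period T, so by Kepler's third law a = (μT²/4π²)^(1/3).
μT²/4π² = 5.975×10¹⁵ × (3.231×10⁶)² / 39.48 = 1.580×10²⁷ m³.
a = 1.165×10⁹ m = 1.1648×10⁶ km.

r_sync ≈ 1.16×10⁶ km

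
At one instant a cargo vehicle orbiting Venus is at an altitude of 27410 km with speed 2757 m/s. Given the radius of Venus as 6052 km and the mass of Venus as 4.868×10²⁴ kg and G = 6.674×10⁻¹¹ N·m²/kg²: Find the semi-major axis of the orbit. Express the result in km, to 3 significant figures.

μ = GM = 6.674×10⁻¹¹ × 4.868×10²⁴ = 3.249×10¹⁴ m³/s².
r = 6052 + 27410 = 33462 km = 3.346×10⁷ m.
Vis-viva rearranged: 1/a = 2/r − v²/μ = 5.977×10⁻⁸ − 2.340×10⁻⁸ = 3.637×10⁻⁸ m⁻¹.
a = 2.749×10⁷ m = 27493 km.

a ≈ 27500 km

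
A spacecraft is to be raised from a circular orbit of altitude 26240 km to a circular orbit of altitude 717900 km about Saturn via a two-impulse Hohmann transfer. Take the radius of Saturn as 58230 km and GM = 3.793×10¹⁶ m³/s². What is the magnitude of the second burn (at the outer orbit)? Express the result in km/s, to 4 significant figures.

Δv ≈ 3.893 km/s

r₁ = 58230 + 26240 = 84470 km = 8.4470×10⁷ m.
r₂ = 58230 + 717900 = 776130 km = 7.7613×10⁸ m.
Transfer ellipse a_t = (r₁ + r₂)/2 = 4.303×10⁸ m.
At r₁: circular v_c1 = √(μ/r₁) = 21190 m/s; transfer-perikrone v_p = √[μ(2/r₁ − 1/a_t)] = 28460 m/s.
At r₂: circular v_c2 = √(μ/r₂) = 6991 m/s; transfer-apokrone v_a = √[μ(2/r₂ − 1/a_t)] = 3097 m/s.
Δv₂ = v_c2 − v_a = 3893 m/s.
= 3.893 km/s.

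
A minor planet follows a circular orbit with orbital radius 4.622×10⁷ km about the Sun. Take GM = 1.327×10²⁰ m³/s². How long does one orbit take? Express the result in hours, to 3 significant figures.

r = 4.622×10⁷ km = 4.622×10¹⁰ m.
Kepler's third law: T = 2π√(r³/μ) = 2π√((4.622×10¹⁰)³ / 1.327×10²⁰).
r³/μ = 7.441×10¹¹ s², so T = 2π × 8.626×10⁵ = 5.420×10⁶ s.
Converting: 5.420×10⁶ s ÷ 3600 = 1506 hours.

T ≈ 1510 hours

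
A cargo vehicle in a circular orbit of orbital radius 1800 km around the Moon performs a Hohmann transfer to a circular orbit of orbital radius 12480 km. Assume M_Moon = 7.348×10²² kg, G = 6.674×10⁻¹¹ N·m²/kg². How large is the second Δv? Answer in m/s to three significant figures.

Δv ≈ 312 m/s

μ = GM = 6.674×10⁻¹¹ × 7.348×10²² = 4.904×10¹² m³/s².
r₁ = 1800 km = 1.800×10⁶ m.
r₂ = 12480 km = 1.248×10⁷ m.
Transfer ellipse a_t = (r₁ + r₂)/2 = 7.140×10⁶ m.
At r₁: circular v_c1 = √(μ/r₁) = 1651 m/s; transfer-perilune v_p = √[μ(2/r₁ − 1/a_t)] = 2182 m/s.
At r₂: circular v_c2 = √(μ/r₂) = 626.9 m/s; transfer-apolune v_a = √[μ(2/r₂ − 1/a_t)] = 314.7 m/s.
Δv₂ = v_c2 − v_a = 312.1 m/s.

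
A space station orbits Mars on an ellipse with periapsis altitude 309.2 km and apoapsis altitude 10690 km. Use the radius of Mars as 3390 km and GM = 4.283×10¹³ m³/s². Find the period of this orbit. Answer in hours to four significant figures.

r_p = 3390 + 309.2 = 3699.2 km = 3.6992×10⁶ m.
r_a = 3390 + 10690 = 14080 km = 1.4080×10⁷ m.
Semi-major axis a = (r_p + r_a)/2 = (3699.2 + 14080)/2 = 8889.6 km = 8.890×10⁶ m.
By Kepler's third law T = 2π√(a³/μ) = 2π × 4.050×10³ = 2.545×10⁴ s.
= 7.068 hours.

T ≈ 7.068 hours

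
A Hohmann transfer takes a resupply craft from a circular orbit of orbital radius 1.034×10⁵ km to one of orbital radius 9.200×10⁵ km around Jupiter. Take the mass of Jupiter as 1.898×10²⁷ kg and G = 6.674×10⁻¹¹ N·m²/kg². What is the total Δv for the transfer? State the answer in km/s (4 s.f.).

μ = GM = 6.674×10⁻¹¹ × 1.898×10²⁷ = 1.267×10¹⁷ m³/s².
r₁ = 1.034×10⁵ km = 1.034×10⁸ m.
r₂ = 9.200×10⁵ km = 9.200×10⁸ m.
Transfer ellipse a_t = (r₁ + r₂)/2 = 5.117×10⁸ m.
At r₁: circular v_c1 = √(μ/r₁) = 35000 m/s; transfer-perijove v_p = √[μ(2/r₁ − 1/a_t)] = 46930 m/s.
Δv₁ = v_p − v_c1 = 11930 m/s.
At r₂: circular v_c2 = √(μ/r₂) = 11730 m/s; transfer-apojove v_a = √[μ(2/r₂ − 1/a_t)] = 5275 m/s.
Δv₂ = v_c2 − v_a = 6459 m/s.
Total Δv = Δv₁ + Δv₂ = 18390 m/s = 18.39 km/s.

Δv_total ≈ 18.39 km/s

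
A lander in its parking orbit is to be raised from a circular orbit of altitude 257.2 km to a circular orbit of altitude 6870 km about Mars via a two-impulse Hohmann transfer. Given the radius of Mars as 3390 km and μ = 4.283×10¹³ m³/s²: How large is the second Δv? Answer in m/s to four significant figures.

r₁ = 3390 + 257.2 = 3647.2 km = 3.6472×10⁶ m.
r₂ = 3390 + 6870 = 10260 km = 1.0260×10⁷ m.
Transfer ellipse a_t = (r₁ + r₂)/2 = 6.954×10⁶ m.
At r₁: circular v_c1 = √(μ/r₁) = 3427 m/s; transfer-periapsis v_p = √[μ(2/r₁ − 1/a_t)] = 4163 m/s.
At r₂: circular v_c2 = √(μ/r₂) = 2043 m/s; transfer-apoapsis v_a = √[μ(2/r₂ − 1/a_t)] = 1480 m/s.
Δv₂ = v_c2 − v_a = 563.4 m/s.

Δv ≈ 563.4 m/s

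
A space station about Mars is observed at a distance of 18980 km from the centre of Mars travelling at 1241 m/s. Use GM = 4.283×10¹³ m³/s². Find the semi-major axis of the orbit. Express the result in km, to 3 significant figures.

r = 1.898×10⁷ m.
Vis-viva rearranged: 1/a = 2/r − v²/μ = 1.054×10⁻⁷ − 3.596×10⁻⁸ = 6.942×10⁻⁸ m⁻¹.
a = 1.441×10⁷ m = 14406 km.

a ≈ 14400 km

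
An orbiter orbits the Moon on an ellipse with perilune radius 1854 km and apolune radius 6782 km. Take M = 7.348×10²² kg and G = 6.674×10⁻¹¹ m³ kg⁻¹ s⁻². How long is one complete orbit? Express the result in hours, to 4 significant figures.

μ = GM = 6.674×10⁻¹¹ × 7.348×10²² = 4.904×10¹² m³/s².
Semi-major axis a = (r_p + r_a)/2 = (1854.0 + 6782.0)/2 = 4318.0 km = 4.318×10⁶ m.
By Kepler's third law T = 2π√(a³/μ) = 2π × 4.052×10³ = 2.546×10⁴ s.
= 7.072 hours.

T ≈ 7.072 hours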